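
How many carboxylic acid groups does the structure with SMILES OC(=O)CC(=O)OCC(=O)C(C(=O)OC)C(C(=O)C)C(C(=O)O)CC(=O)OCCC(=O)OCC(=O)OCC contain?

2

Taking each segment in turn:
  HOOC: –COOH: carbonyl C bonded to –OH and C → carboxylic acid (the –OH is not a separate alcohol).
  CH2COOCH2: –C(=O)–O–C with C on the carbonyl side → ester.
  CO: –C(=O)– with carbon on both sides → ketone.
  CH(COOCH3): pendant –COOCH3: carbonyl C bonded to C and –OCH3 → ester.
  CH(COCH3): pendant –COCH3: carbonyl C bonded to two carbons → ketone.
  CH(COOH): pendant –COOH: carbonyl C bonded to C and –OH → carboxylic acid.
  CH2COOCH2: –C(=O)–O–C with C on the carbonyl side → ester.
  CH2COOCH2: –C(=O)–O–C with C on the carbonyl side → ester.
  COOCH2CH3: –C(=O)OCH2CH3: carbonyl C bonded to C and to –OEt → ester.
Carboxylic acid appears at: HOOC, CH(COOH) → 2.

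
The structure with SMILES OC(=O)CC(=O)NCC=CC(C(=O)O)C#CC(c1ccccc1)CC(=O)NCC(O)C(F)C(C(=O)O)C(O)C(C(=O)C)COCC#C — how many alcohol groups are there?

2

Working along the chain:
  HOOC: –COOH: carbonyl C bonded to –OH and C → carboxylic acid (the –OH is not a separate alcohol).
  CH2CONHCH2: –C(=O)–N– linkage → amide (the N is not an amine).
  CH=CH: C=C double bond → alkene.
  CH(COOH): pendant –COOH: carbonyl C bonded to C and –OH → carboxylic acid.
  C≡C: C≡C triple bond → alkyne.
  CH(C6H5): pendant –C6H5: benzene ring → arene.
  CH2CONHCH2: –C(=O)–N– linkage → amide (the N is not an amine).
  CH(OH): –OH on an sp³ carbon → alcohol (secondary).
  CH(F): halogen on an sp³ carbon → alkyl halide.
  CH(COOH): pendant –COOH: carbonyl C bonded to C and –OH → carboxylic acid.
  CH(OH): –OH on an sp³ carbon → alcohol (secondary).
  CH(COCH3): pendant –COCH3: carbonyl C bonded to two carbons → ketone.
  CH2OCH2: C–O–C with sp³ carbons on both sides and no adjacent C=O → ether.
  C≡CH: C≡C triple bond → alkyne.
Alcohol appears at: CH(OH), CH(OH) → 2.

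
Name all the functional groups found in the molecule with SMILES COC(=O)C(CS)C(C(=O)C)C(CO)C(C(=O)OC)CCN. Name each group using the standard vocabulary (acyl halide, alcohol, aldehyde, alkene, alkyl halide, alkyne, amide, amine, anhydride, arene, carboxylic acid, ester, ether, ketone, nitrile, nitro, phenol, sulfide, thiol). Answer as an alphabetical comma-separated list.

alcohol, amine, ester, ketone, thiol

Working along the chain:
  CH3OOC: CH3O–C(=O)–: carbonyl C bonded to C and to –OCH3 → ester (not ketone + ether).
  CH(CH2SH): pendant –CH2SH → thiol.
  CH(COCH3): pendant –COCH3: carbonyl C bonded to two carbons → ketone.
  CH(CH2OH): pendant –CH2OH on an sp³ backbone C → alcohol.
  CH(COOCH3): pendant –COOCH3: carbonyl C bonded to C and –OCH3 → ester.
  CH2NH2: –NH2 on an sp³ carbon with no adjacent C=O → amine.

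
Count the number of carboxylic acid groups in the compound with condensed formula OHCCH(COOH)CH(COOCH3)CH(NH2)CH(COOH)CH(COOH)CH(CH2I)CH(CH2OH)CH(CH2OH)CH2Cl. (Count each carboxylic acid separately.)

terminal –CHO: carbonyl C bonded to H and C → aldehyde.
pendant –COOH: carbonyl C bonded to C and –OH → carboxylic acid.
pendant –COOCH3: carbonyl C bonded to C and –OCH3 → ester.
–NH2 on an sp³ carbon with no adjacent C=O → amine.
pendant –COOH: carbonyl C bonded to C and –OH → carboxylic acid.
pendant –COOH: carbonyl C bonded to C and –OH → carboxylic acid.
pendant –CH2X: halogen on sp³ carbon → alkyl halide.
pendant –CH2OH on an sp³ backbone C → alcohol.
pendant –CH2OH on an sp³ backbone C → alcohol.
halogen on an sp³ carbon → alkyl halide.
Carboxylic acid appears at: CH(COOH), CH(COOH), CH(COOH) → 3.

3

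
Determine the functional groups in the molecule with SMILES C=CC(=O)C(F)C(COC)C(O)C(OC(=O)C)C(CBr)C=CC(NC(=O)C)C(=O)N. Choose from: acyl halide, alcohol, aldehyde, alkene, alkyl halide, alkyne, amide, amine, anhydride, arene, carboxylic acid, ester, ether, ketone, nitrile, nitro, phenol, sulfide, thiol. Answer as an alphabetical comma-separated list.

alcohol, alkene, alkyl halide, amide, ester, ether, ketone

Working along the chain:
  CH2=CH: C=C double bond → alkene.
  CO: –C(=O)– with carbon on both sides → ketone.
  CH(F): halogen on an sp³ carbon → alkyl halide.
  CH(CH2OCH3): pendant –CH2OCH3: C–O–C linkage → ether.
  CH(OH): –OH on an sp³ carbon → alcohol (secondary).
  CH(OCOCH3): pendant –OC(=O)CH3: an acyloxy group → ester.
  CH(CH2Br): pendant –CH2X: halogen on sp³ carbon → alkyl halide.
  CH=CH: C=C double bond → alkene.
  CH(NHCOCH3): pendant –NHC(=O)CH3: N bonded to a carbonyl → amide (not amine).
  CONH2: –C(=O)NH2: carbonyl C bonded to C and to N → amide (the N is not a separate amine).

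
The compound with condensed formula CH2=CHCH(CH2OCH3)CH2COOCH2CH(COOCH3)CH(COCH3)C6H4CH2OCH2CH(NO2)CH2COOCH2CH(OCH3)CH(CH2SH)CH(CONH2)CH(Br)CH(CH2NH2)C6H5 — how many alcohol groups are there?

C=C double bond → alkene.
pendant –CH2OCH3: C–O–C linkage → ether.
–C(=O)–O–C with C on the carbonyl side → ester.
pendant –COOCH3: carbonyl C bonded to C and –OCH3 → ester.
pendant –COCH3: carbonyl C bonded to two carbons → ketone.
para-disubstituted benzene ring → arene.
C–O–C with sp³ carbons on both sides and no adjacent C=O → ether.
–NO2 on an sp³ carbon → nitro (the N=O is not a carbonyl).
–C(=O)–O–C with C on the carbonyl side → ester.
pendant –OCH3: C–O–C with sp³ C, no adjacent C=O → ether.
pendant –CH2SH → thiol.
pendant –CONH2: carbonyl C bonded to C and N → amide.
halogen on an sp³ carbon → alkyl halide.
pendant –CH2NH2: N on sp³ C, no adjacent C=O → amine.
–C6H5 phenyl ring → arene.
No segment is a alcohol: CH(CH2OCH3) is ether, not alcohol; CH(COCH3) is ketone, not alcohol; CH2OCH2 is ether, not alcohol. → 0.

0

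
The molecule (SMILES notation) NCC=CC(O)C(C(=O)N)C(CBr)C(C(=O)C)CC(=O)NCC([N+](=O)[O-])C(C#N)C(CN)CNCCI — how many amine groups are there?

3

Reading the structure from left to right:
  H2NCH2: –NH2 on an sp³ carbon with no adjacent C=O → amine.
  CH=CH: C=C double bond → alkene.
  CH(OH): –OH on an sp³ carbon → alcohol (secondary).
  CH(CONH2): pendant –CONH2: carbonyl C bonded to C and N → amide.
  CH(CH2Br): pendant –CH2X: halogen on sp³ carbon → alkyl halide.
  CH(COCH3): pendant –COCH3: carbonyl C bonded to two carbons → ketone.
  CH2CONHCH2: –C(=O)–N– linkage → amide (the N is not an amine).
  CH(NO2): –NO2 on an sp³ carbon → nitro (the N=O is not a carbonyl).
  CH(CN): pendant –C≡N: nitrile.
  CH(CH2NH2): pendant –CH2NH2: N on sp³ C, no adjacent C=O → amine.
  CH2NHCH2: C–N–C with sp³ carbons and no adjacent C=O → amine (secondary).
  CH2I: halogen on an sp³ carbon → alkyl halide.
Amine appears at: H2NCH2, CH(CH2NH2), CH2NHCH2 → 3.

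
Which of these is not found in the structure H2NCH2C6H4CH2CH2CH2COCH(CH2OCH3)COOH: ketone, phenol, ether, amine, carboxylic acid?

phenol

amine: present (H2NCH2 — –NH2 on an sp³ carbon with no adjacent C=O → amine).
carboxylic acid: present (COOH — –COOH: carbonyl C bonded to –OH and C → carboxylic acid (the –OH is not a separate alcohol)).
ketone: present (CO — –C(=O)– with carbon on both sides → ketone).
ether: present (CH(CH2OCH3) — pendant –CH2OCH3: C–O–C linkage → ether).
phenol: no segment matches this pattern.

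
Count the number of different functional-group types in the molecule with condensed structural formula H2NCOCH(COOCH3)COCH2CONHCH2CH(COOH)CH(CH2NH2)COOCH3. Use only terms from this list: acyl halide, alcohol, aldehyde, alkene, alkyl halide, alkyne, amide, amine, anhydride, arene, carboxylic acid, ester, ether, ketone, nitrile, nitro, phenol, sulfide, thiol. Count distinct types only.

Taking each segment in turn:
  H2NCO: –C(=O)NH2: carbonyl C bonded to C and to N → amide (the N is not a separate amine).
  CH(COOCH3): pendant –COOCH3: carbonyl C bonded to C and –OCH3 → ester.
  CO: –C(=O)– with carbon on both sides → ketone.
  CH2CONHCH2: –C(=O)–N– linkage → amide (the N is not an amine).
  CH(COOH): pendant –COOH: carbonyl C bonded to C and –OH → carboxylic acid.
  CH(CH2NH2): pendant –CH2NH2: N on sp³ C, no adjacent C=O → amine.
  COOCH3: –C(=O)OCH3: carbonyl C bonded to C and to –OCH3 → ester (not ketone + ether).
Distinct types present: amide, amine, carboxylic acid, ester, ketone.

5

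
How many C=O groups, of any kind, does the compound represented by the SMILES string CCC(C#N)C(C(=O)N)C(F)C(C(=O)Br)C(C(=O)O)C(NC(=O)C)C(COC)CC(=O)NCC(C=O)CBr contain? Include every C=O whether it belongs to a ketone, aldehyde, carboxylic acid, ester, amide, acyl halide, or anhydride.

CH(CONH2): amide, 1 C=O (running total 1).
CH(COBr): acyl halide, 1 C=O (running total 2).
CH(COOH): carboxylic acid, 1 C=O (running total 3).
CH(NHCOCH3): amide, 1 C=O (running total 4).
CH2CONHCH2: amide, 1 C=O (running total 5).
CH(CHO): aldehyde, 1 C=O (running total 6).

6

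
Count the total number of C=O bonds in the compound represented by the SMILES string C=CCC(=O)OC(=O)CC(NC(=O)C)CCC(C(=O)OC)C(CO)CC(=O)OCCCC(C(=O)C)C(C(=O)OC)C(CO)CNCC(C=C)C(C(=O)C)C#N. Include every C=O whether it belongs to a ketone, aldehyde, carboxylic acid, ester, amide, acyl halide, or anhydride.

8

CH2CO-O-COCH2: anhydride, 2 C=O (running total 2).
CH(NHCOCH3): amide, 1 C=O (running total 3).
CH(COOCH3): ester, 1 C=O (running total 4).
CH2COOCH2: ester, 1 C=O (running total 5).
CH(COCH3): ketone, 1 C=O (running total 6).
CH(COOCH3): ester, 1 C=O (running total 7).
CH(COCH3): ketone, 1 C=O (running total 8).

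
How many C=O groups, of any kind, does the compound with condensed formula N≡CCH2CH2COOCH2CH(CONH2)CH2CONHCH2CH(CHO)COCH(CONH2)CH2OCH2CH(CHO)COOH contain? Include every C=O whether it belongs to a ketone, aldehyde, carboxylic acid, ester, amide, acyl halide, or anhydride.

8

CH2COOCH2: ester, 1 C=O (running total 1).
CH(CONH2): amide, 1 C=O (running total 2).
CH2CONHCH2: amide, 1 C=O (running total 3).
CH(CHO): aldehyde, 1 C=O (running total 4).
CO: ketone, 1 C=O (running total 5).
CH(CONH2): amide, 1 C=O (running total 6).
CH(CHO): aldehyde, 1 C=O (running total 7).
COOH: carboxylic acid, 1 C=O (running total 8).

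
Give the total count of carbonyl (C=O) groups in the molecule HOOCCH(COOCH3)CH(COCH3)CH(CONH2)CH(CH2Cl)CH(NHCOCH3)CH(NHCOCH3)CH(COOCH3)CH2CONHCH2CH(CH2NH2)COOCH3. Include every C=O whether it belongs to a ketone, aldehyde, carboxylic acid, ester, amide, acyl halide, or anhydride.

9

HOOC: carboxylic acid, 1 C=O (running total 1).
CH(COOCH3): ester, 1 C=O (running total 2).
CH(COCH3): ketone, 1 C=O (running total 3).
CH(CONH2): amide, 1 C=O (running total 4).
CH(NHCOCH3): amide, 1 C=O (running total 5).
CH(NHCOCH3): amide, 1 C=O (running total 6).
CH(COOCH3): ester, 1 C=O (running total 7).
CH2CONHCH2: amide, 1 C=O (running total 8).
COOCH3: ester, 1 C=O (running total 9).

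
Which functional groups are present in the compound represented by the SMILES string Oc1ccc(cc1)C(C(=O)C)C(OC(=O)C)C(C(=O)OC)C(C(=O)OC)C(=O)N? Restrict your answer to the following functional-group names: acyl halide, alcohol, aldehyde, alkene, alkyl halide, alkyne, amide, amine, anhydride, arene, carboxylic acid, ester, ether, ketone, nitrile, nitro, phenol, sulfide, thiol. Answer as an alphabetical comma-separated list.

–OH attached directly to an aromatic ring → phenol (not alcohol); the ring itself is an arene.
pendant –COCH3: carbonyl C bonded to two carbons → ketone.
pendant –OC(=O)CH3: an acyloxy group → ester.
pendant –COOCH3: carbonyl C bonded to C and –OCH3 → ester.
pendant –COOCH3: carbonyl C bonded to C and –OCH3 → ester.
–C(=O)NH2: carbonyl C bonded to C and to N → amide (the N is not a separate amine).

amide, arene, ester, ketone, phenol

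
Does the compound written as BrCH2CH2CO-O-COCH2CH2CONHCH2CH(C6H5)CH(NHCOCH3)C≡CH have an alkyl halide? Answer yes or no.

halogen on an sp³ carbon → alkyl halide.
two acyl groups sharing one oxygen, –C(=O)–O–C(=O)– → anhydride.
–C(=O)–N– linkage → amide (the N is not an amine).
pendant –C6H5: benzene ring → arene.
pendant –NHC(=O)CH3: N bonded to a carbonyl → amide (not amine).
C≡C triple bond → alkyne.
The BrCH2 segment supplies the alkyl halide: halogen on an sp³ carbon → alkyl halide.

yes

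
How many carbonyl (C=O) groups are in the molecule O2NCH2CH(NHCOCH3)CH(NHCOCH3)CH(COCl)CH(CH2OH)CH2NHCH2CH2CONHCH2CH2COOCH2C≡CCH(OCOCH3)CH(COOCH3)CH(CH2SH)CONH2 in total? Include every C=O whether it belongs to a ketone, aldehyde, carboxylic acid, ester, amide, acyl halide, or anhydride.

CH(NHCOCH3): amide, 1 C=O (running total 1).
CH(NHCOCH3): amide, 1 C=O (running total 2).
CH(COCl): acyl halide, 1 C=O (running total 3).
CH2CONHCH2: amide, 1 C=O (running total 4).
CH2COOCH2: ester, 1 C=O (running total 5).
CH(OCOCH3): ester, 1 C=O (running total 6).
CH(COOCH3): ester, 1 C=O (running total 7).
CONH2: amide, 1 C=O (running total 8).

8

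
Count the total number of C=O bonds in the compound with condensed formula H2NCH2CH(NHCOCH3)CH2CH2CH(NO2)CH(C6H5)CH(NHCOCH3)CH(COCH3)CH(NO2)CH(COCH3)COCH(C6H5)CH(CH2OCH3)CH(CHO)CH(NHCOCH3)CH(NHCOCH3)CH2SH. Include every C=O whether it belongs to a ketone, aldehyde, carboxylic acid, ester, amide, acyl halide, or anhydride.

CH(NHCOCH3): amide, 1 C=O (running total 1).
CH(NHCOCH3): amide, 1 C=O (running total 2).
CH(COCH3): ketone, 1 C=O (running total 3).
CH(COCH3): ketone, 1 C=O (running total 4).
CO: ketone, 1 C=O (running total 5).
CH(CHO): aldehyde, 1 C=O (running total 6).
CH(NHCOCH3): amide, 1 C=O (running total 7).
CH(NHCOCH3): amide, 1 C=O (running total 8).

8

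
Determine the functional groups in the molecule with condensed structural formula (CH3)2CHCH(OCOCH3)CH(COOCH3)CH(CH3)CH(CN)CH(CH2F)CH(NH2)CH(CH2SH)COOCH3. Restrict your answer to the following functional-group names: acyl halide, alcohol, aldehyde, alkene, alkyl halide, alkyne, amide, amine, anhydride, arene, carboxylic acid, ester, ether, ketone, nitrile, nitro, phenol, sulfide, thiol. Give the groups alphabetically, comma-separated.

Reading the structure from left to right:
  CH(OCOCH3): pendant –OC(=O)CH3: an acyloxy group → ester.
  CH(COOCH3): pendant –COOCH3: carbonyl C bonded to C and –OCH3 → ester.
  CH(CN): pendant –C≡N: nitrile.
  CH(CH2F): pendant –CH2X: halogen on sp³ carbon → alkyl halide.
  CH(NH2): –NH2 on an sp³ carbon with no adjacent C=O → amine.
  CH(CH2SH): pendant –CH2SH → thiol.
  COOCH3: –C(=O)OCH3: carbonyl C bonded to C and to –OCH3 → ester (not ketone + ether).

alkyl halide, amine, ester, nitrile, thiol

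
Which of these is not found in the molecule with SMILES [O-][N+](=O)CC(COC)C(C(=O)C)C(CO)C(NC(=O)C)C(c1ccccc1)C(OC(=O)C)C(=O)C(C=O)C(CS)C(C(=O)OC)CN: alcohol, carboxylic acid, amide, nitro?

alcohol: present (CH(CH2OH) — pendant –CH2OH on an sp³ backbone C → alcohol).
amide: present (CH(NHCOCH3) — pendant –NHC(=O)CH3: N bonded to a carbonyl → amide (not amine)).
nitro: present (O2NCH2 — –NO2 on carbon → nitro group).
carboxylic acid: absent. In each of CH(OCOCH3) and CH(COOCH3), the acyl oxygen is bonded to carbon (–O–C), not to H, so this is an ester. In CH(NHCOCH3), the carbonyl is bonded to nitrogen, not to –OH; that is an amide.

carboxylic acid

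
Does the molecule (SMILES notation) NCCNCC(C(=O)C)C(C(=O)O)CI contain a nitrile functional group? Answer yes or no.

no

–NH2 on an sp³ carbon with no adjacent C=O → amine.
C–N–C with sp³ carbons and no adjacent C=O → amine (secondary).
pendant –COCH3: carbonyl C bonded to two carbons → ketone.
pendant –COOH: carbonyl C bonded to C and –OH → carboxylic acid.
halogen on an sp³ carbon → alkyl halide.
The groups actually present are: alkyl halide, amine, carboxylic acid, ketone.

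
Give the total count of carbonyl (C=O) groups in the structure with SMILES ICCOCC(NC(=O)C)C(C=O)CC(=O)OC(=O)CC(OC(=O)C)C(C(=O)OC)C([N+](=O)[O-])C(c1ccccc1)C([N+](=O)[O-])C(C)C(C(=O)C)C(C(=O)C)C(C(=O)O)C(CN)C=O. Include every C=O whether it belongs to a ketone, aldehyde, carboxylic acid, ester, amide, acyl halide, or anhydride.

10

CH(NHCOCH3): amide, 1 C=O (running total 1).
CH(CHO): aldehyde, 1 C=O (running total 2).
CH2CO-O-COCH2: anhydride, 2 C=O (running total 4).
CH(OCOCH3): ester, 1 C=O (running total 5).
CH(COOCH3): ester, 1 C=O (running total 6).
CH(COCH3): ketone, 1 C=O (running total 7).
CH(COCH3): ketone, 1 C=O (running total 8).
CH(COOH): carboxylic acid, 1 C=O (running total 9).
CHO: aldehyde, 1 C=O (running total 10).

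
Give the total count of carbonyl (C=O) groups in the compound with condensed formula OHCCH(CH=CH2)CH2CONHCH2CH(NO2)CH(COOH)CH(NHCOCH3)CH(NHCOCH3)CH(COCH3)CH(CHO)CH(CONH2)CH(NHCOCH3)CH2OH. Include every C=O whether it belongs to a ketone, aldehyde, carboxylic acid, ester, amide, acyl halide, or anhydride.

OHC: aldehyde, 1 C=O (running total 1).
CH2CONHCH2: amide, 1 C=O (running total 2).
CH(COOH): carboxylic acid, 1 C=O (running total 3).
CH(NHCOCH3): amide, 1 C=O (running total 4).
CH(NHCOCH3): amide, 1 C=O (running total 5).
CH(COCH3): ketone, 1 C=O (running total 6).
CH(CHO): aldehyde, 1 C=O (running total 7).
CH(CONH2): amide, 1 C=O (running total 8).
CH(NHCOCH3): amide, 1 C=O (running total 9).

9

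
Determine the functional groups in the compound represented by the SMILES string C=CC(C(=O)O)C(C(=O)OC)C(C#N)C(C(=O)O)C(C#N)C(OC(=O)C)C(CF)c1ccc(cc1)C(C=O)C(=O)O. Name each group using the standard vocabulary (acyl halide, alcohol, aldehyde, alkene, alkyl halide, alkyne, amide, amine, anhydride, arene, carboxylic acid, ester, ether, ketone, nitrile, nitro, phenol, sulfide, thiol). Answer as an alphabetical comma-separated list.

C=C double bond → alkene.
pendant –COOH: carbonyl C bonded to C and –OH → carboxylic acid.
pendant –COOCH3: carbonyl C bonded to C and –OCH3 → ester.
pendant –C≡N: nitrile.
pendant –COOH: carbonyl C bonded to C and –OH → carboxylic acid.
pendant –C≡N: nitrile.
pendant –OC(=O)CH3: an acyloxy group → ester.
pendant –CH2X: halogen on sp³ carbon → alkyl halide.
para-disubstituted benzene ring → arene.
pendant –CHO: carbonyl C bonded to C and H → aldehyde.
–COOH: carbonyl C bonded to –OH and C → carboxylic acid (the –OH is not a separate alcohol).

aldehyde, alkene, alkyl halide, arene, carboxylic acid, ester, nitrile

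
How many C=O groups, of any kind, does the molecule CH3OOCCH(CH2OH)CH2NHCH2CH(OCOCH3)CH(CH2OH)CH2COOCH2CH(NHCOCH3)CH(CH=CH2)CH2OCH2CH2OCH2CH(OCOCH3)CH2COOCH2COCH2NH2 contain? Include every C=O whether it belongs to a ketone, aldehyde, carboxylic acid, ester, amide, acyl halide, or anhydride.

7

CH3OOC: ester, 1 C=O (running total 1).
CH(OCOCH3): ester, 1 C=O (running total 2).
CH2COOCH2: ester, 1 C=O (running total 3).
CH(NHCOCH3): amide, 1 C=O (running total 4).
CH(OCOCH3): ester, 1 C=O (running total 5).
CH2COOCH2: ester, 1 C=O (running total 6).
CO: ketone, 1 C=O (running total 7).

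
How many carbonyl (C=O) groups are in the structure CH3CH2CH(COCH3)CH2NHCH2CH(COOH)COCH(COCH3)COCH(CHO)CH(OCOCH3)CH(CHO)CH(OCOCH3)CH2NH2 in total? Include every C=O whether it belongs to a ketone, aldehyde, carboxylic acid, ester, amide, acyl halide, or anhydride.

CH(COCH3): ketone, 1 C=O (running total 1).
CH(COOH): carboxylic acid, 1 C=O (running total 2).
CO: ketone, 1 C=O (running total 3).
CH(COCH3): ketone, 1 C=O (running total 4).
CO: ketone, 1 C=O (running total 5).
CH(CHO): aldehyde, 1 C=O (running total 6).
CH(OCOCH3): ester, 1 C=O (running total 7).
CH(CHO): aldehyde, 1 C=O (running total 8).
CH(OCOCH3): ester, 1 C=O (running total 9).

9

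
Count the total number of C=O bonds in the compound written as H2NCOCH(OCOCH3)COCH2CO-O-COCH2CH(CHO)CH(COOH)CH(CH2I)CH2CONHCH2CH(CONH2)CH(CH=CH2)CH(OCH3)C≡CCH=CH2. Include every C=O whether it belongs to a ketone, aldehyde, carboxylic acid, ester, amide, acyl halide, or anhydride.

9

H2NCO: amide, 1 C=O (running total 1).
CH(OCOCH3): ester, 1 C=O (running total 2).
CO: ketone, 1 C=O (running total 3).
CH2CO-O-COCH2: anhydride, 2 C=O (running total 5).
CH(CHO): aldehyde, 1 C=O (running total 6).
CH(COOH): carboxylic acid, 1 C=O (running total 7).
CH2CONHCH2: amide, 1 C=O (running total 8).
CH(CONH2): amide, 1 C=O (running total 9).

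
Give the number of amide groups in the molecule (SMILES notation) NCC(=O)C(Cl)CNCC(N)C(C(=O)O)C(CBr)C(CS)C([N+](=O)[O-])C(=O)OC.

0

Taking each segment in turn:
  H2NCH2: –NH2 on an sp³ carbon with no adjacent C=O → amine.
  CO: –C(=O)– with carbon on both sides → ketone.
  CH(Cl): halogen on an sp³ carbon → alkyl halide.
  CH2NHCH2: C–N–C with sp³ carbons and no adjacent C=O → amine (secondary).
  CH(NH2): –NH2 on an sp³ carbon with no adjacent C=O → amine.
  CH(COOH): pendant –COOH: carbonyl C bonded to C and –OH → carboxylic acid.
  CH(CH2Br): pendant –CH2X: halogen on sp³ carbon → alkyl halide.
  CH(CH2SH): pendant –CH2SH → thiol.
  CH(NO2): –NO2 on an sp³ carbon → nitro (the N=O is not a carbonyl).
  COOCH3: –C(=O)OCH3: carbonyl C bonded to C and to –OCH3 → ester (not ketone + ether).
No segment is a amide: H2NCH2 is amine, not amide; CH2NHCH2 is amine, not amide; CH(NH2) is amine, not amide. → 0.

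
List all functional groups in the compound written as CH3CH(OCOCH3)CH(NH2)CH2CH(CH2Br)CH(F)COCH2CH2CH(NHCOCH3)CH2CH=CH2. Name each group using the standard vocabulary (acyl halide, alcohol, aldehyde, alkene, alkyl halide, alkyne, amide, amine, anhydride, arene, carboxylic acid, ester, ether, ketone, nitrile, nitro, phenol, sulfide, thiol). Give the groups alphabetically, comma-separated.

alkene, alkyl halide, amide, amine, ester, ketone

pendant –OC(=O)CH3: an acyloxy group → ester.
–NH2 on an sp³ carbon with no adjacent C=O → amine.
pendant –CH2X: halogen on sp³ carbon → alkyl halide.
halogen on an sp³ carbon → alkyl halide.
–C(=O)– with carbon on both sides → ketone.
pendant –NHC(=O)CH3: N bonded to a carbonyl → amide (not amine).
C=C double bond → alkene.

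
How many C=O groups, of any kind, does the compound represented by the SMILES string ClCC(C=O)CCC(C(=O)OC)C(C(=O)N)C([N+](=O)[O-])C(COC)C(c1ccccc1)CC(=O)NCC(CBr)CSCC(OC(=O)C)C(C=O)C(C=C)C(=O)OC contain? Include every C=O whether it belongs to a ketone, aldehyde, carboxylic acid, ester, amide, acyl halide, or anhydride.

CH(CHO): aldehyde, 1 C=O (running total 1).
CH(COOCH3): ester, 1 C=O (running total 2).
CH(CONH2): amide, 1 C=O (running total 3).
CH2CONHCH2: amide, 1 C=O (running total 4).
CH(OCOCH3): ester, 1 C=O (running total 5).
CH(CHO): aldehyde, 1 C=O (running total 6).
COOCH3: ester, 1 C=O (running total 7).

7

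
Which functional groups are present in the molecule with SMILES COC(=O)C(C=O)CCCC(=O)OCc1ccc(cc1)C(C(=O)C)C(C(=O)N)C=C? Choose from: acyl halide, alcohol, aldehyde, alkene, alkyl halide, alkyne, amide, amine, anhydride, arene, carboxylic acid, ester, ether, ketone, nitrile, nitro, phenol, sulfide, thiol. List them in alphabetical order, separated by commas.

Taking each segment in turn:
  CH3OOC: CH3O–C(=O)–: carbonyl C bonded to C and to –OCH3 → ester (not ketone + ether).
  CH(CHO): pendant –CHO: carbonyl C bonded to C and H → aldehyde.
  CH2COOCH2: –C(=O)–O–C with C on the carbonyl side → ester.
  C6H4: para-disubstituted benzene ring → arene.
  CH(COCH3): pendant –COCH3: carbonyl C bonded to two carbons → ketone.
  CH(CONH2): pendant –CONH2: carbonyl C bonded to C and N → amide.
  CH=CH2: C=C double bond → alkene.

aldehyde, alkene, amide, arene, ester, ketone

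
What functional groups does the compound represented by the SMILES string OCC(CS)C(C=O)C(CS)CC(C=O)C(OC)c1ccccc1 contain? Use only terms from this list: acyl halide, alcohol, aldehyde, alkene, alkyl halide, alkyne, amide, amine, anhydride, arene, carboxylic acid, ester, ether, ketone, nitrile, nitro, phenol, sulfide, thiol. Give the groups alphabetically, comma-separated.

Working along the chain:
  HOCH2: HO– on an sp³ carbon → alcohol.
  CH(CH2SH): pendant –CH2SH → thiol.
  CH(CHO): pendant –CHO: carbonyl C bonded to C and H → aldehyde.
  CH(CH2SH): pendant –CH2SH → thiol.
  CH(CHO): pendant –CHO: carbonyl C bonded to C and H → aldehyde.
  CH(OCH3): pendant –OCH3: C–O–C with sp³ C, no adjacent C=O → ether.
  C6H5: –C6H5 phenyl ring → arene.

alcohol, aldehyde, arene, ether, thiol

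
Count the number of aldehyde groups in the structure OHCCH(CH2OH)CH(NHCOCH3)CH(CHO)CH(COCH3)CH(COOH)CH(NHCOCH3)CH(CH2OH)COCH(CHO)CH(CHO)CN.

terminal –CHO: carbonyl C bonded to H and C → aldehyde.
pendant –CH2OH on an sp³ backbone C → alcohol.
pendant –NHC(=O)CH3: N bonded to a carbonyl → amide (not amine).
pendant –CHO: carbonyl C bonded to C and H → aldehyde.
pendant –COCH3: carbonyl C bonded to two carbons → ketone.
pendant –COOH: carbonyl C bonded to C and –OH → carboxylic acid.
pendant –NHC(=O)CH3: N bonded to a carbonyl → amide (not amine).
pendant –CH2OH on an sp³ backbone C → alcohol.
–C(=O)– with carbon on both sides → ketone.
pendant –CHO: carbonyl C bonded to C and H → aldehyde.
pendant –CHO: carbonyl C bonded to C and H → aldehyde.
–C≡N: carbon triple-bonded to nitrogen → nitrile.
Aldehyde appears at: OHC, CH(CHO), CH(CHO), CH(CHO) → 4.

4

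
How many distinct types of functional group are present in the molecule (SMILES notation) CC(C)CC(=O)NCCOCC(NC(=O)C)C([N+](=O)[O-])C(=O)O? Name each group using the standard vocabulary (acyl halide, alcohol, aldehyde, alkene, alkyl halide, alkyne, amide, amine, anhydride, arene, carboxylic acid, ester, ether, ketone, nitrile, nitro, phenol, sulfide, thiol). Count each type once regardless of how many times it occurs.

Reading the structure from left to right:
  CH2CONHCH2: –C(=O)–N– linkage → amide (the N is not an amine).
  CH2OCH2: C–O–C with sp³ carbons on both sides and no adjacent C=O → ether.
  CH(NHCOCH3): pendant –NHC(=O)CH3: N bonded to a carbonyl → amide (not amine).
  CH(NO2): –NO2 on an sp³ carbon → nitro (the N=O is not a carbonyl).
  COOH: –COOH: carbonyl C bonded to –OH and C → carboxylic acid (the –OH is not a separate alcohol).
Distinct types present: amide, carboxylic acid, ether, nitro.

4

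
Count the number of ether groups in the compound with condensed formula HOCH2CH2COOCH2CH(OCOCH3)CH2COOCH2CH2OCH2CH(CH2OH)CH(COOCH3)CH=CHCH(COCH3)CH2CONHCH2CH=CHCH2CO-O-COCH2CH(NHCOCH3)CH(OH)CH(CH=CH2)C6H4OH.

1

HO– on an sp³ carbon → alcohol.
–C(=O)–O–C with C on the carbonyl side → ester.
pendant –OC(=O)CH3: an acyloxy group → ester.
–C(=O)–O–C with C on the carbonyl side → ester.
C–O–C with sp³ carbons on both sides and no adjacent C=O → ether.
pendant –CH2OH on an sp³ backbone C → alcohol.
pendant –COOCH3: carbonyl C bonded to C and –OCH3 → ester.
C=C double bond → alkene.
pendant –COCH3: carbonyl C bonded to two carbons → ketone.
–C(=O)–N– linkage → amide (the N is not an amine).
C=C double bond → alkene.
two acyl groups sharing one oxygen, –C(=O)–O–C(=O)– → anhydride.
pendant –NHC(=O)CH3: N bonded to a carbonyl → amide (not amine).
–OH on an sp³ carbon → alcohol (secondary).
pendant –CH=CH2: C=C double bond → alkene.
–OH attached directly to an aromatic ring → phenol (not alcohol); the ring itself is an arene.
Ether appears at: CH2OCH2 → 1.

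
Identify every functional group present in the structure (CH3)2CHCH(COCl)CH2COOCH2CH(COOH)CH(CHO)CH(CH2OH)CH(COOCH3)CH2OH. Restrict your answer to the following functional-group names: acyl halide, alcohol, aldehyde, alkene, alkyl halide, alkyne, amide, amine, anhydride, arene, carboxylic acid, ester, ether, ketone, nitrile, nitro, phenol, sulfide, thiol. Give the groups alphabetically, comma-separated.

acyl halide, alcohol, aldehyde, carboxylic acid, ester

pendant –C(=O)X: carbonyl C bonded to C and halogen → acyl halide.
–C(=O)–O–C with C on the carbonyl side → ester.
pendant –COOH: carbonyl C bonded to C and –OH → carboxylic acid.
pendant –CHO: carbonyl C bonded to C and H → aldehyde.
pendant –CH2OH on an sp³ backbone C → alcohol.
pendant –COOCH3: carbonyl C bonded to C and –OCH3 → ester.
–OH on an sp³ carbon → alcohol.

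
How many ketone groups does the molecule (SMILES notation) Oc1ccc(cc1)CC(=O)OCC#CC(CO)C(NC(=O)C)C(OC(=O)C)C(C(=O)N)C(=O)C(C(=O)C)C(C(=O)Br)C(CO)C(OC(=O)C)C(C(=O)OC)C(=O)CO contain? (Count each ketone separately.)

3

Reading the structure from left to right:
  HOC6H4: –OH attached directly to an aromatic ring → phenol (not alcohol); the ring itself is an arene.
  CH2COOCH2: –C(=O)–O–C with C on the carbonyl side → ester.
  C≡C: C≡C triple bond → alkyne.
  CH(CH2OH): pendant –CH2OH on an sp³ backbone C → alcohol.
  CH(NHCOCH3): pendant –NHC(=O)CH3: N bonded to a carbonyl → amide (not amine).
  CH(OCOCH3): pendant –OC(=O)CH3: an acyloxy group → ester.
  CH(CONH2): pendant –CONH2: carbonyl C bonded to C and N → amide.
  CO: –C(=O)– with carbon on both sides → ketone.
  CH(COCH3): pendant –COCH3: carbonyl C bonded to two carbons → ketone.
  CH(COBr): pendant –C(=O)X: carbonyl C bonded to C and halogen → acyl halide.
  CH(CH2OH): pendant –CH2OH on an sp³ backbone C → alcohol.
  CH(OCOCH3): pendant –OC(=O)CH3: an acyloxy group → ester.
  CH(COOCH3): pendant –COOCH3: carbonyl C bonded to C and –OCH3 → ester.
  CO: –C(=O)– with carbon on both sides → ketone.
  CH2OH: –OH on an sp³ carbon → alcohol.
Ketone appears at: CO, CH(COCH3), CO → 3.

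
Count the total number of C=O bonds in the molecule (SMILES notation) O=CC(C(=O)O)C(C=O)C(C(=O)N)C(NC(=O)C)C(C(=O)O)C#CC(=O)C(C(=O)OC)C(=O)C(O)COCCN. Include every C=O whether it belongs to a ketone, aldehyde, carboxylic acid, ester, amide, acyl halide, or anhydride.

9

OHC: aldehyde, 1 C=O (running total 1).
CH(COOH): carboxylic acid, 1 C=O (running total 2).
CH(CHO): aldehyde, 1 C=O (running total 3).
CH(CONH2): amide, 1 C=O (running total 4).
CH(NHCOCH3): amide, 1 C=O (running total 5).
CH(COOH): carboxylic acid, 1 C=O (running total 6).
CO: ketone, 1 C=O (running total 7).
CH(COOCH3): ester, 1 C=O (running total 8).
CO: ketone, 1 C=O (running total 9).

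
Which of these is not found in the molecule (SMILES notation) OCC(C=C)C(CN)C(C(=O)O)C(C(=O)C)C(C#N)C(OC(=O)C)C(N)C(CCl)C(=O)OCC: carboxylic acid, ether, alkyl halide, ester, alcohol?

ether

carboxylic acid: present (CH(COOH) — pendant –COOH: carbonyl C bonded to C and –OH → carboxylic acid).
ester: present (CH(OCOCH3) — pendant –OC(=O)CH3: an acyloxy group → ester).
alcohol: present (HOCH2 — HO– on an sp³ carbon → alcohol).
alkyl halide: present (CH(CH2Cl) — pendant –CH2X: halogen on sp³ carbon → alkyl halide).
ether: absent. In each of CH(OCOCH3) and COOCH2CH3, the C–O–C oxygen is adjacent to a C=O, so it belongs to an ester, not an ether.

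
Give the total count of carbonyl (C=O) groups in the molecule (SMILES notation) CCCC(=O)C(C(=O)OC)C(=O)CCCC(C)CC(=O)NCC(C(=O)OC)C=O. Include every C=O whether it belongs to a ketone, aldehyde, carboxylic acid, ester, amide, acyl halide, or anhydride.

6

CO: ketone, 1 C=O (running total 1).
CH(COOCH3): ester, 1 C=O (running total 2).
CO: ketone, 1 C=O (running total 3).
CH2CONHCH2: amide, 1 C=O (running total 4).
CH(COOCH3): ester, 1 C=O (running total 5).
CHO: aldehyde, 1 C=O (running total 6).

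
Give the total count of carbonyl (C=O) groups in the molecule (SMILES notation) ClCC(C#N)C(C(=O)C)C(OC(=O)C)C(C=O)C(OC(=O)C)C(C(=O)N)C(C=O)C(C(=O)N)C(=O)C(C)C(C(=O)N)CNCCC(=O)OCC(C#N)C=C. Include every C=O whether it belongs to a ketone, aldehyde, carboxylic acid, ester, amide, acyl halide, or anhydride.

10

CH(COCH3): ketone, 1 C=O (running total 1).
CH(OCOCH3): ester, 1 C=O (running total 2).
CH(CHO): aldehyde, 1 C=O (running total 3).
CH(OCOCH3): ester, 1 C=O (running total 4).
CH(CONH2): amide, 1 C=O (running total 5).
CH(CHO): aldehyde, 1 C=O (running total 6).
CH(CONH2): amide, 1 C=O (running total 7).
CO: ketone, 1 C=O (running total 8).
CH(CONH2): amide, 1 C=O (running total 9).
CH2COOCH2: ester, 1 C=O (running total 10).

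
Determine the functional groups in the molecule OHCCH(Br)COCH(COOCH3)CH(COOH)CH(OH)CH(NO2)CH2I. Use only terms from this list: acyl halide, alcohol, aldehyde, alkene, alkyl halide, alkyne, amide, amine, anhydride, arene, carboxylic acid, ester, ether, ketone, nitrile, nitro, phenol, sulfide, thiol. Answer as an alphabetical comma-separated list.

Taking each segment in turn:
  OHC: terminal –CHO: carbonyl C bonded to H and C → aldehyde.
  CH(Br): halogen on an sp³ carbon → alkyl halide.
  CO: –C(=O)– with carbon on both sides → ketone.
  CH(COOCH3): pendant –COOCH3: carbonyl C bonded to C and –OCH3 → ester.
  CH(COOH): pendant –COOH: carbonyl C bonded to C and –OH → carboxylic acid.
  CH(OH): –OH on an sp³ carbon → alcohol (secondary).
  CH(NO2): –NO2 on an sp³ carbon → nitro (the N=O is not a carbonyl).
  CH2I: halogen on an sp³ carbon → alkyl halide.

alcohol, aldehyde, alkyl halide, carboxylic acid, ester, ketone, nitro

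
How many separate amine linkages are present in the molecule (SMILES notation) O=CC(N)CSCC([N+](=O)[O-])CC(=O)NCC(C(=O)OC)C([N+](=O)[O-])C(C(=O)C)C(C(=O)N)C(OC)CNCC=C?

Working along the chain:
  OHC: terminal –CHO: carbonyl C bonded to H and C → aldehyde.
  CH(NH2): –NH2 on an sp³ carbon with no adjacent C=O → amine.
  CH2SCH2: C–S–C linkage → sulfide (thioether).
  CH(NO2): –NO2 on an sp³ carbon → nitro (the N=O is not a carbonyl).
  CH2CONHCH2: –C(=O)–N– linkage → amide (the N is not an amine).
  CH(COOCH3): pendant –COOCH3: carbonyl C bonded to C and –OCH3 → ester.
  CH(NO2): –NO2 on an sp³ carbon → nitro (the N=O is not a carbonyl).
  CH(COCH3): pendant –COCH3: carbonyl C bonded to two carbons → ketone.
  CH(CONH2): pendant –CONH2: carbonyl C bonded to C and N → amide.
  CH(OCH3): pendant –OCH3: C–O–C with sp³ C, no adjacent C=O → ether.
  CH2NHCH2: C–N–C with sp³ carbons and no adjacent C=O → amine (secondary).
  CH=CH2: C=C double bond → alkene.
Amine appears at: CH(NH2), CH2NHCH2 → 2.

2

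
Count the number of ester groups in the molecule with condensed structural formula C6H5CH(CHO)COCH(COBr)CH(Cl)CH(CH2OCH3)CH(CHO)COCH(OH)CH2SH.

Taking each segment in turn:
  C6H5: C6H5– phenyl ring → arene.
  CH(CHO): pendant –CHO: carbonyl C bonded to C and H → aldehyde.
  CO: –C(=O)– with carbon on both sides → ketone.
  CH(COBr): pendant –C(=O)X: carbonyl C bonded to C and halogen → acyl halide.
  CH(Cl): halogen on an sp³ carbon → alkyl halide.
  CH(CH2OCH3): pendant –CH2OCH3: C–O–C linkage → ether.
  CH(CHO): pendant –CHO: carbonyl C bonded to C and H → aldehyde.
  CO: –C(=O)– with carbon on both sides → ketone.
  CH(OH): –OH on an sp³ carbon → alcohol (secondary).
  CH2SH: –SH on an sp³ carbon → thiol.
No segment is a ester: CO is ketone, not ester; CH(CH2OCH3) is ether, not ester; CO is ketone, not ester. → 0.

0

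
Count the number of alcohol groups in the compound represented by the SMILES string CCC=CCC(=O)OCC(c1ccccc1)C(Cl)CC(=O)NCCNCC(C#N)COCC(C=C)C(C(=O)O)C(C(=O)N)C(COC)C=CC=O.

0

Taking each segment in turn:
  CH=CH: C=C double bond → alkene.
  CH2COOCH2: –C(=O)–O–C with C on the carbonyl side → ester.
  CH(C6H5): pendant –C6H5: benzene ring → arene.
  CH(Cl): halogen on an sp³ carbon → alkyl halide.
  CH2CONHCH2: –C(=O)–N– linkage → amide (the N is not an amine).
  CH2NHCH2: C–N–C with sp³ carbons and no adjacent C=O → amine (secondary).
  CH(CN): pendant –C≡N: nitrile.
  CH2OCH2: C–O–C with sp³ carbons on both sides and no adjacent C=O → ether.
  CH(CH=CH2): pendant –CH=CH2: C=C double bond → alkene.
  CH(COOH): pendant –COOH: carbonyl C bonded to C and –OH → carboxylic acid.
  CH(CONH2): pendant –CONH2: carbonyl C bonded to C and N → amide.
  CH(CH2OCH3): pendant –CH2OCH3: C–O–C linkage → ether.
  CH=CH: C=C double bond → alkene.
  CHO: terminal –CHO: carbonyl C bonded to H and C → aldehyde.
No segment is a alcohol: CH2OCH2 is ether, not alcohol; CH(COOH) is carboxylic acid, not alcohol; CH(CH2OCH3) is ether, not alcohol. → 0.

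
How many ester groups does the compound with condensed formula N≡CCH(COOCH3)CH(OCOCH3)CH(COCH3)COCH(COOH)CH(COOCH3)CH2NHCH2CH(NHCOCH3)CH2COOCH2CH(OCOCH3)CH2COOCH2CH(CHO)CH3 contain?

Taking each segment in turn:
  N≡C: N≡C–: carbon triple-bonded to nitrogen → nitrile.
  CH(COOCH3): pendant –COOCH3: carbonyl C bonded to C and –OCH3 → ester.
  CH(OCOCH3): pendant –OC(=O)CH3: an acyloxy group → ester.
  CH(COCH3): pendant –COCH3: carbonyl C bonded to two carbons → ketone.
  CO: –C(=O)– with carbon on both sides → ketone.
  CH(COOH): pendant –COOH: carbonyl C bonded to C and –OH → carboxylic acid.
  CH(COOCH3): pendant –COOCH3: carbonyl C bonded to C and –OCH3 → ester.
  CH2NHCH2: C–N–C with sp³ carbons and no adjacent C=O → amine (secondary).
  CH(NHCOCH3): pendant –NHC(=O)CH3: N bonded to a carbonyl → amide (not amine).
  CH2COOCH2: –C(=O)–O–C with C on the carbonyl side → ester.
  CH(OCOCH3): pendant –OC(=O)CH3: an acyloxy group → ester.
  CH2COOCH2: –C(=O)–O–C with C on the carbonyl side → ester.
  CH(CHO): pendant –CHO: carbonyl C bonded to C and H → aldehyde.
Ester appears at: CH(COOCH3), CH(OCOCH3), CH(COOCH3), CH2COOCH2, CH(OCOCH3), CH2COOCH2 → 6.

6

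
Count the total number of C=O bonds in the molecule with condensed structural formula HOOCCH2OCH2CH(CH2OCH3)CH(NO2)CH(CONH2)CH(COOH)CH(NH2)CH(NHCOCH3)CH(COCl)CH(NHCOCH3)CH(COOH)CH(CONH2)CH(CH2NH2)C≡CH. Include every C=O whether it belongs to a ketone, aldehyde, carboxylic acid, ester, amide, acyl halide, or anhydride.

8

HOOC: carboxylic acid, 1 C=O (running total 1).
CH(CONH2): amide, 1 C=O (running total 2).
CH(COOH): carboxylic acid, 1 C=O (running total 3).
CH(NHCOCH3): amide, 1 C=O (running total 4).
CH(COCl): acyl halide, 1 C=O (running total 5).
CH(NHCOCH3): amide, 1 C=O (running total 6).
CH(COOH): carboxylic acid, 1 C=O (running total 7).
CH(CONH2): amide, 1 C=O (running total 8).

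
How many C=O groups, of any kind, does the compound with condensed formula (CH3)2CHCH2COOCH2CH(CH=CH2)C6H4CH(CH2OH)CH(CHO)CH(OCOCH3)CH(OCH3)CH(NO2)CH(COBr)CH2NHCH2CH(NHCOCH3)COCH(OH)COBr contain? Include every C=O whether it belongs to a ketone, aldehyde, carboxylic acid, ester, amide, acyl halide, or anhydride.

CH2COOCH2: ester, 1 C=O (running total 1).
CH(CHO): aldehyde, 1 C=O (running total 2).
CH(OCOCH3): ester, 1 C=O (running total 3).
CH(COBr): acyl halide, 1 C=O (running total 4).
CH(NHCOCH3): amide, 1 C=O (running total 5).
CO: ketone, 1 C=O (running total 6).
COBr: acyl halide, 1 C=O (running total 7).

7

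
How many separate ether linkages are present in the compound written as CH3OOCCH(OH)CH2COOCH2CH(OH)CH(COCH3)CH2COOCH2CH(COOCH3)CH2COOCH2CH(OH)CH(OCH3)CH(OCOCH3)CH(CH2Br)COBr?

CH3O–C(=O)–: carbonyl C bonded to C and to –OCH3 → ester (not ketone + ether).
–OH on an sp³ carbon → alcohol (secondary).
–C(=O)–O–C with C on the carbonyl side → ester.
–OH on an sp³ carbon → alcohol (secondary).
pendant –COCH3: carbonyl C bonded to two carbons → ketone.
–C(=O)–O–C with C on the carbonyl side → ester.
pendant –COOCH3: carbonyl C bonded to C and –OCH3 → ester.
–C(=O)–O–C with C on the carbonyl side → ester.
–OH on an sp³ carbon → alcohol (secondary).
pendant –OCH3: C–O–C with sp³ C, no adjacent C=O → ether.
pendant –OC(=O)CH3: an acyloxy group → ester.
pendant –CH2X: halogen on sp³ carbon → alkyl halide.
–C(=O)Br: carbonyl C bonded to C and to a halogen → acyl halide (not alkyl halide).
Ether appears at: CH(OCH3) → 1.

1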